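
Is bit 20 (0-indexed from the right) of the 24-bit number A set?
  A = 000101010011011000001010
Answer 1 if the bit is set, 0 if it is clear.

Bit 20 is the 21st from the right.
  000101010011011000001010
     ^
That bit is 1.

Answer: 1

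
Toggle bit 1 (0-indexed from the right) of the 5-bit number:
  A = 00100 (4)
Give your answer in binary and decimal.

Mask = 1 << 1 = 00010
Bit 1 of A is 0; XOR with the mask flips it to 1.
  00100
^ 00010
-------
  00110

Answer: 00110 (6)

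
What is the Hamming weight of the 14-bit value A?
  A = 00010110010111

00010110010111
1-bits at positions (from bit 0 = LSB): 0, 1, 2, 4, 7, 8, 10
Count = 7

Answer: 7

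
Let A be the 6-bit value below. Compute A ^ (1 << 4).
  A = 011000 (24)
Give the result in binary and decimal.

Mask = 1 << 4 = 010000
Bit 4 of A is 1; XOR with the mask flips it to 0.
  011000
^ 010000
--------
  001000

Answer: 001000 (8)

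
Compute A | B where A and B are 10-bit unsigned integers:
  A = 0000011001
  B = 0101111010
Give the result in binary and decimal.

Apply | to each column (1 where either bit is 1):
  0000011001
| 0101111010
------------
  0101111011

Answer: 0101111011 (379)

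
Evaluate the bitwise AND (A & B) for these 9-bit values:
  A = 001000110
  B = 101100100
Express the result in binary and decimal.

Apply & to each column (1 only where both bits are 1):
  001000110
& 101100100
-----------
  001000100

Answer: 001000100 (68)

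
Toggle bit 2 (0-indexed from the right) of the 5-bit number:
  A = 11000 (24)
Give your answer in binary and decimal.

Mask = 1 << 2 = 00100
Bit 2 of A is 0; XOR with the mask flips it to 1.
  11000
^ 00100
-------
  11100

Answer: 11100 (28)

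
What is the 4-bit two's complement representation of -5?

1. Binary of +5:  0101
2. Invert bits:     1010
3. Add 1:           1011

Answer: 1011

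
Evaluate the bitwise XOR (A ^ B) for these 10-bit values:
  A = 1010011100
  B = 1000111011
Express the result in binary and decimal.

Apply ^ to each column (1 where bits differ):
  1010011100
^ 1000111011
------------
  0010100111

Answer: 0010100111 (167)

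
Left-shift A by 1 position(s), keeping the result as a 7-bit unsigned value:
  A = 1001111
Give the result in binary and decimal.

Shift left by 1: drop the top 1 bit(s), append 1 zero(s) on the right.
  1001111  ->  discard [1], keep [001111], append 0
= 0011110

Answer: 0011110 (30)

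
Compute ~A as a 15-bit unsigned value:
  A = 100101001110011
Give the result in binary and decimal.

Flip each bit (0->1, 1->0):
  100101001110011
  011010110001100

Answer: 011010110001100 (13708)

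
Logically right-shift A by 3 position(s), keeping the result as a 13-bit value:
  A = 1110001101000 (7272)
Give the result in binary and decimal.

Logical shift right by 3: drop the bottom 3 bit(s), prepend 3 zero(s) on the left.
  1110001101000  ->  keep [1110001101], discard [000], prepend 000
= 0001110001101

Answer: 0001110001101 (909)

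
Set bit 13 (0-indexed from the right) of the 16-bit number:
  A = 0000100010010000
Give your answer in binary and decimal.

Mask = 1 << 13 = 0010000000000000
Bit 13 of A is 0, so OR-ing with the mask flips it to 1.
  0000100010010000
| 0010000000000000
------------------
  0010100010010000

Answer: 0010100010010000 (10384)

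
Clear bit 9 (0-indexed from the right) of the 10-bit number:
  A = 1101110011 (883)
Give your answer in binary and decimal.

Mask = ~(1 << 9) = 0111111111
Bit 9 of A is 1, so AND-ing with the mask clears it to 0.
  1101110011
& 0111111111
------------
  0101110011

Answer: 0101110011 (371)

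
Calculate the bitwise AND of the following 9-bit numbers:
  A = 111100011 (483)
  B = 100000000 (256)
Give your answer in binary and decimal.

Apply & to each column (1 only where both bits are 1):
  111100011
& 100000000
-----------
  100000000

Answer: 100000000 (256)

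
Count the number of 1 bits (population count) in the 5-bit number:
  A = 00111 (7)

00111
1-bits at positions (from bit 0 = LSB): 0, 1, 2
Count = 3

Answer: 3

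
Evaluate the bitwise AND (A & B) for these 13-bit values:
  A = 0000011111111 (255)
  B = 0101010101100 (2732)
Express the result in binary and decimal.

Apply & to each column (1 only where both bits are 1):
  0000011111111
& 0101010101100
---------------
  0000010101100

Answer: 0000010101100 (172)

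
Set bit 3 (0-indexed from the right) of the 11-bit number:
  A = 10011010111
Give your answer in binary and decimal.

Mask = 1 << 3 = 00000001000
Bit 3 of A is 0, so OR-ing with the mask flips it to 1.
  10011010111
| 00000001000
-------------
  10011011111

Answer: 10011011111 (1247)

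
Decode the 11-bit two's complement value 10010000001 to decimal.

MSB is 1, so the value is negative. Find the magnitude:
1. Invert bits:  01101111110
2. Add 1:        01101111111  = 895
3. Apply sign:   -895

Answer: -895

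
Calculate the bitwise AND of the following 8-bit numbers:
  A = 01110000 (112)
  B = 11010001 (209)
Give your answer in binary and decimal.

Apply & to each column (1 only where both bits are 1):
  01110000
& 11010001
----------
  01010000

Answer: 01010000 (80)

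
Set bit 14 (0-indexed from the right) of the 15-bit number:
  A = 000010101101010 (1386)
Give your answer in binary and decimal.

Mask = 1 << 14 = 100000000000000
Bit 14 of A is 0, so OR-ing with the mask flips it to 1.
  000010101101010
| 100000000000000
-----------------
  100010101101010

Answer: 100010101101010 (17770)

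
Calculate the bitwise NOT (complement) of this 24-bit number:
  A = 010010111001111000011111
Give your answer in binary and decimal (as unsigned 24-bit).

Flip each bit (0->1, 1->0):
  010010111001111000011111
  101101000110000111100000

Answer: 101101000110000111100000 (11821536)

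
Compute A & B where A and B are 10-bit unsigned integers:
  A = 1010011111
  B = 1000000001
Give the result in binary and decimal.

Apply & to each column (1 only where both bits are 1):
  1010011111
& 1000000001
------------
  1000000001

Answer: 1000000001 (513)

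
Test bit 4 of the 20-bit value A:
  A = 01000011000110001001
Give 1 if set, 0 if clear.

Bit 4 is the 5th from the right.
  01000011000110001001
                 ^
That bit is 0.

Answer: 0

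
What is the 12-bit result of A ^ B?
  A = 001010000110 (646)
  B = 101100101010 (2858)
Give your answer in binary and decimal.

Apply ^ to each column (1 where bits differ):
  001010000110
^ 101100101010
--------------
  100110101100

Answer: 100110101100 (2476)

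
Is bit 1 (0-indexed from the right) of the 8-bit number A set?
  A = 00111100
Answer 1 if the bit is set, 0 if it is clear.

Bit 1 is the 2nd from the right.
  00111100
        ^
That bit is 0.

Answer: 0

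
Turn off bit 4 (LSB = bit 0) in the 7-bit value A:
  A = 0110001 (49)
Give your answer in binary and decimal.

Mask = ~(1 << 4) = 1101111
Bit 4 of A is 1, so AND-ing with the mask clears it to 0.
  0110001
& 1101111
---------
  0100001

Answer: 0100001 (33)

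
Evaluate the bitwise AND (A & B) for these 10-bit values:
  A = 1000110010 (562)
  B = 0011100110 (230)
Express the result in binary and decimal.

Apply & to each column (1 only where both bits are 1):
  1000110010
& 0011100110
------------
  0000100010

Answer: 0000100010 (34)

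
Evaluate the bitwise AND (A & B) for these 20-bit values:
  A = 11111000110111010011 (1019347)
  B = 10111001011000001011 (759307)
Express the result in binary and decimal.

Apply & to each column (1 only where both bits are 1):
  11111000110111010011
& 10111001011000001011
----------------------
  10111000010000000011

Answer: 10111000010000000011 (754691)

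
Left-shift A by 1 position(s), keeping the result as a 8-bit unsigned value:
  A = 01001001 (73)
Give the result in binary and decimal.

Shift left by 1: drop the top 1 bit(s), append 1 zero(s) on the right.
  01001001  ->  discard [0], keep [1001001], append 0
= 10010010

Answer: 10010010 (146)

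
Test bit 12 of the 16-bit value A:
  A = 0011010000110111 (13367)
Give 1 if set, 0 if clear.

Bit 12 is the 13th from the right.
  0011010000110111
     ^
That bit is 1.

Answer: 1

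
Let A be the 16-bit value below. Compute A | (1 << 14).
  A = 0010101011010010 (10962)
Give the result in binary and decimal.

Mask = 1 << 14 = 0100000000000000
Bit 14 of A is 0, so OR-ing with the mask flips it to 1.
  0010101011010010
| 0100000000000000
------------------
  0110101011010010

Answer: 0110101011010010 (27346)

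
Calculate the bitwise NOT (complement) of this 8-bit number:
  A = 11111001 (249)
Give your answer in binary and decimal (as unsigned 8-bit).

Flip each bit (0->1, 1->0):
  11111001
  00000110

Answer: 00000110 (6)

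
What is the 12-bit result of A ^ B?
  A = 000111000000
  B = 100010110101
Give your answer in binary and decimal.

Apply ^ to each column (1 where bits differ):
  000111000000
^ 100010110101
--------------
  100101110101

Answer: 100101110101 (2421)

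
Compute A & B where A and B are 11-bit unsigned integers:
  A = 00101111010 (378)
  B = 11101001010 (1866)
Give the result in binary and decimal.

Apply & to each column (1 only where both bits are 1):
  00101111010
& 11101001010
-------------
  00101001010

Answer: 00101001010 (330)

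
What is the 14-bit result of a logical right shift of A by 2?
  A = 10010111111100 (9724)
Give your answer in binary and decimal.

Logical shift right by 2: drop the bottom 2 bit(s), prepend 2 zero(s) on the left.
  10010111111100  ->  keep [100101111111], discard [00], prepend 00
= 00100101111111

Answer: 00100101111111 (2431)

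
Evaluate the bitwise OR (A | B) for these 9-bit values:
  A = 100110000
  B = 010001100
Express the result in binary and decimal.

Apply | to each column (1 where either bit is 1):
  100110000
| 010001100
-----------
  110111100

Answer: 110111100 (444)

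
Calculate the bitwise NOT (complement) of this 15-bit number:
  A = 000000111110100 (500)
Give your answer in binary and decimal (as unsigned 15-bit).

Flip each bit (0->1, 1->0):
  000000111110100
  111111000001011

Answer: 111111000001011 (32267)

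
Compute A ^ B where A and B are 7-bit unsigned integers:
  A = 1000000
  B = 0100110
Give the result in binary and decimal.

Apply ^ to each column (1 where bits differ):
  1000000
^ 0100110
---------
  1100110

Answer: 1100110 (102)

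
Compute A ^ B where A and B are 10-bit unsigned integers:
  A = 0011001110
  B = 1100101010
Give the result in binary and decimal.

Apply ^ to each column (1 where bits differ):
  0011001110
^ 1100101010
------------
  1111100100

Answer: 1111100100 (996)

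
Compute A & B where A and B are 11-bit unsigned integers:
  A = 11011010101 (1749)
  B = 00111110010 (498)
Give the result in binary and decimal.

Apply & to each column (1 only where both bits are 1):
  11011010101
& 00111110010
-------------
  00011010000

Answer: 00011010000 (208)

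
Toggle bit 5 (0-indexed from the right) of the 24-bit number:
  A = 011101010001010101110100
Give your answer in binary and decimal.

Mask = 1 << 5 = 000000000000000000100000
Bit 5 of A is 1; XOR with the mask flips it to 0.
  011101010001010101110100
^ 000000000000000000100000
--------------------------
  011101010001010101010100

Answer: 011101010001010101010100 (7673172)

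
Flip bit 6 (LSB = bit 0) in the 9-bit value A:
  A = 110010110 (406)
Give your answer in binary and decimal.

Mask = 1 << 6 = 001000000
Bit 6 of A is 0; XOR with the mask flips it to 1.
  110010110
^ 001000000
-----------
  111010110

Answer: 111010110 (470)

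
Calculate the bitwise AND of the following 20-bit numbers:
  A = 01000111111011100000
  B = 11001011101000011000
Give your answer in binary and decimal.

Apply & to each column (1 only where both bits are 1):
  01000111111011100000
& 11001011101000011000
----------------------
  01000011101000000000

Answer: 01000011101000000000 (276992)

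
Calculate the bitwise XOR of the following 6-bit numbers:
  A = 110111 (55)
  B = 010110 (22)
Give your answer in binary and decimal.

Apply ^ to each column (1 where bits differ):
  110111
^ 010110
--------
  100001

Answer: 100001 (33)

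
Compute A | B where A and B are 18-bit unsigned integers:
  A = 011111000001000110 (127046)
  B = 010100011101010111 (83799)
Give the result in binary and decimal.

Apply | to each column (1 where either bit is 1):
  011111000001000110
| 010100011101010111
--------------------
  011111011101010111

Answer: 011111011101010111 (128855)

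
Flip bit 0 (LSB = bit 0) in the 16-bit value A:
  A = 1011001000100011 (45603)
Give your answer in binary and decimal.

Mask = 1 << 0 = 0000000000000001
Bit 0 of A is 1; XOR with the mask flips it to 0.
  1011001000100011
^ 0000000000000001
------------------
  1011001000100010

Answer: 1011001000100010 (45602)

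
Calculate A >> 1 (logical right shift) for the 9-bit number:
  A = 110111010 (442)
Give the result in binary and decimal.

Logical shift right by 1: drop the bottom 1 bit(s), prepend 1 zero(s) on the left.
  110111010  ->  keep [11011101], discard [0], prepend 0
= 011011101

Answer: 011011101 (221)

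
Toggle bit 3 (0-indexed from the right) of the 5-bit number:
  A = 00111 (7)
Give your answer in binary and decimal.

Mask = 1 << 3 = 01000
Bit 3 of A is 0; XOR with the mask flips it to 1.
  00111
^ 01000
-------
  01111

Answer: 01111 (15)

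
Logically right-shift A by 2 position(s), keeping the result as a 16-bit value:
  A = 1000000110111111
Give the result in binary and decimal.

Logical shift right by 2: drop the bottom 2 bit(s), prepend 2 zero(s) on the left.
  1000000110111111  ->  keep [10000001101111], discard [11], prepend 00
= 0010000001101111

Answer: 0010000001101111 (8303)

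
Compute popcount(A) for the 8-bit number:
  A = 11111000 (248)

11111000
1-bits at positions (from bit 0 = LSB): 3, 4, 5, 6, 7
Count = 5

Answer: 5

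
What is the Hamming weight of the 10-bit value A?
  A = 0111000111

0111000111
1-bits at positions (from bit 0 = LSB): 0, 1, 2, 6, 7, 8
Count = 6

Answer: 6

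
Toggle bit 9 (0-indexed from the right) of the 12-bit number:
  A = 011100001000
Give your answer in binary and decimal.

Mask = 1 << 9 = 001000000000
Bit 9 of A is 1; XOR with the mask flips it to 0.
  011100001000
^ 001000000000
--------------
  010100001000

Answer: 010100001000 (1288)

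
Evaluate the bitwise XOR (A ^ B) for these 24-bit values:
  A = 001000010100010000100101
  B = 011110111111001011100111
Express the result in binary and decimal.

Apply ^ to each column (1 where bits differ):
  001000010100010000100101
^ 011110111111001011100111
--------------------------
  010110101011011011000010

Answer: 010110101011011011000010 (5945026)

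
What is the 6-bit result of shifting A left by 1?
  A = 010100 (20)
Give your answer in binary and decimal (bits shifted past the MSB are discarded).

Shift left by 1: drop the top 1 bit(s), append 1 zero(s) on the right.
  010100  ->  discard [0], keep [10100], append 0
= 101000

Answer: 101000 (40)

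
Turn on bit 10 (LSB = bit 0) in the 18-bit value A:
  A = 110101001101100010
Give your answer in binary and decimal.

Mask = 1 << 10 = 000000010000000000
Bit 10 of A is 0, so OR-ing with the mask flips it to 1.
  110101001101100010
| 000000010000000000
--------------------
  110101011101100010

Answer: 110101011101100010 (218978)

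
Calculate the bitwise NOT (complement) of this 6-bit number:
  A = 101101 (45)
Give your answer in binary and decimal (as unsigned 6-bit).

Flip each bit (0->1, 1->0):
  101101
  010010

Answer: 010010 (18)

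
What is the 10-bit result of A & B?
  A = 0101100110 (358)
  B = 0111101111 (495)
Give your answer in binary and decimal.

Apply & to each column (1 only where both bits are 1):
  0101100110
& 0111101111
------------
  0101100110

Answer: 0101100110 (358)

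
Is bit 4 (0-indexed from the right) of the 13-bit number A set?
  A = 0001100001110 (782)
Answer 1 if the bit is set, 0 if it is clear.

Bit 4 is the 5th from the right.
  0001100001110
          ^
That bit is 0.

Answer: 0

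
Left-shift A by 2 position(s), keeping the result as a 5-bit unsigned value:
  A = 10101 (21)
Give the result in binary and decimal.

Shift left by 2: drop the top 2 bit(s), append 2 zero(s) on the right.
  10101  ->  discard [10], keep [101], append 00
= 10100

Answer: 10100 (20)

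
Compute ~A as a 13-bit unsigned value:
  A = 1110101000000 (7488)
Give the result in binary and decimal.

Flip each bit (0->1, 1->0):
  1110101000000
  0001010111111

Answer: 0001010111111 (703)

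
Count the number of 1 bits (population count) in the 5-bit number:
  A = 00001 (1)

00001
1-bits at positions (from bit 0 = LSB): 0
Count = 1

Answer: 1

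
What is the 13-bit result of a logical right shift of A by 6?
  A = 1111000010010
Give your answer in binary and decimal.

Logical shift right by 6: drop the bottom 6 bit(s), prepend 6 zero(s) on the left.
  1111000010010  ->  keep [1111000], discard [010010], prepend 000000
= 0000001111000

Answer: 0000001111000 (120)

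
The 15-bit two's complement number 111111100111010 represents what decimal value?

MSB is 1, so the value is negative. Find the magnitude:
1. Invert bits:  000000011000101
2. Add 1:        000000011000110  = 198
3. Apply sign:   -198

Answer: -198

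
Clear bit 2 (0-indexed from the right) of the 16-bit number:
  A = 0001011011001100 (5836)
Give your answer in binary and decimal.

Mask = ~(1 << 2) = 1111111111111011
Bit 2 of A is 1, so AND-ing with the mask clears it to 0.
  0001011011001100
& 1111111111111011
------------------
  0001011011001000

Answer: 0001011011001000 (5832)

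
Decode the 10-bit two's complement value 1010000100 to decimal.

MSB is 1, so the value is negative. Find the magnitude:
1. Invert bits:  0101111011
2. Add 1:        0101111100  = 380
3. Apply sign:   -380

Answer: -380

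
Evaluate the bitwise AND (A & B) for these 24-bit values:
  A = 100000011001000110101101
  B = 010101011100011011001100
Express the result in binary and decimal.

Apply & to each column (1 only where both bits are 1):
  100000011001000110101101
& 010101011100011011001100
--------------------------
  000000011000000010001100

Answer: 000000011000000010001100 (98444)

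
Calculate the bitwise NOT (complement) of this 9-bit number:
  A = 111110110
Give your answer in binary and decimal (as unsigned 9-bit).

Flip each bit (0->1, 1->0):
  111110110
  000001001

Answer: 000001001 (9)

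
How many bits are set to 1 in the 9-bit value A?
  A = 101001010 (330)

101001010
1-bits at positions (from bit 0 = LSB): 1, 3, 6, 8
Count = 4

Answer: 4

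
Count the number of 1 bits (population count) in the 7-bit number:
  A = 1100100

1100100
1-bits at positions (from bit 0 = LSB): 2, 5, 6
Count = 3

Answer: 3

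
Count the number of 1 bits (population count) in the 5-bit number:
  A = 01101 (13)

01101
1-bits at positions (from bit 0 = LSB): 0, 2, 3
Count = 3

Answer: 3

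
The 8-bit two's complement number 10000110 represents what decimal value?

MSB is 1, so the value is negative. Find the magnitude:
1. Invert bits:  01111001
2. Add 1:        01111010  = 122
3. Apply sign:   -122

Answer: -122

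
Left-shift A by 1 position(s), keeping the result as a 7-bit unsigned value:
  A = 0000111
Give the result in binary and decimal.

Shift left by 1: drop the top 1 bit(s), append 1 zero(s) on the right.
  0000111  ->  discard [0], keep [000111], append 0
= 0001110

Answer: 0001110 (14)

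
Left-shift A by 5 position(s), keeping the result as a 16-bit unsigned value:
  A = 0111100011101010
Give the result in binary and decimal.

Shift left by 5: drop the top 5 bit(s), append 5 zero(s) on the right.
  0111100011101010  ->  discard [01111], keep [00011101010], append 00000
= 0001110101000000

Answer: 0001110101000000 (7488)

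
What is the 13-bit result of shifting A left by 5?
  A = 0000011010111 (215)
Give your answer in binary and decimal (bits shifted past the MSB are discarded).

Shift left by 5: drop the top 5 bit(s), append 5 zero(s) on the right.
  0000011010111  ->  discard [00000], keep [11010111], append 00000
= 1101011100000

Answer: 1101011100000 (6880)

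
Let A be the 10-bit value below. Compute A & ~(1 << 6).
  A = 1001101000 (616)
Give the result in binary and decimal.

Mask = ~(1 << 6) = 1110111111
Bit 6 of A is 1, so AND-ing with the mask clears it to 0.
  1001101000
& 1110111111
------------
  1000101000

Answer: 1000101000 (552)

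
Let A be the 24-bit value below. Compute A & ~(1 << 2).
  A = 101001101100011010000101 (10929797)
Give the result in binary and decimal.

Mask = ~(1 << 2) = 111111111111111111111011
Bit 2 of A is 1, so AND-ing with the mask clears it to 0.
  101001101100011010000101
& 111111111111111111111011
--------------------------
  101001101100011010000001

Answer: 101001101100011010000001 (10929793)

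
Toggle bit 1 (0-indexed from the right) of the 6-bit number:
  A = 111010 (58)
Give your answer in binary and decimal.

Mask = 1 << 1 = 000010
Bit 1 of A is 1; XOR with the mask flips it to 0.
  111010
^ 000010
--------
  111000

Answer: 111000 (56)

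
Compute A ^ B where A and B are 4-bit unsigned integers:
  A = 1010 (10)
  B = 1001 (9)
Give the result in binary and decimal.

Apply ^ to each column (1 where bits differ):
  1010
^ 1001
------
  0011

Answer: 0011 (3)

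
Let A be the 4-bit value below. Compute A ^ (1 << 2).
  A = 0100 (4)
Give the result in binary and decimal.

Mask = 1 << 2 = 0100
Bit 2 of A is 1; XOR with the mask flips it to 0.
  0100
^ 0100
------
  0000

Answer: 0000 (0)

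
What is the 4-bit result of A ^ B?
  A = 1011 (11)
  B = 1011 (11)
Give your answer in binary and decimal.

Apply ^ to each column (1 where bits differ):
  1011
^ 1011
------
  0000

Answer: 0000 (0)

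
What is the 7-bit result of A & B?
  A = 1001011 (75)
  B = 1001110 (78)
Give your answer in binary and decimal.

Apply & to each column (1 only where both bits are 1):
  1001011
& 1001110
---------
  1001010

Answer: 1001010 (74)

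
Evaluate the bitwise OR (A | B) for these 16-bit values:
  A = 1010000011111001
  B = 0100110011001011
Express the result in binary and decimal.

Apply | to each column (1 where either bit is 1):
  1010000011111001
| 0100110011001011
------------------
  1110110011111011

Answer: 1110110011111011 (60667)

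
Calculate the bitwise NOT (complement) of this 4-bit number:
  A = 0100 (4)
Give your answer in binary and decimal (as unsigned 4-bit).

Flip each bit (0->1, 1->0):
  0100
  1011

Answer: 1011 (11)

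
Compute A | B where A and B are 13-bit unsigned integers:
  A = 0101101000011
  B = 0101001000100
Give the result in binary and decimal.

Apply | to each column (1 where either bit is 1):
  0101101000011
| 0101001000100
---------------
  0101101000111

Answer: 0101101000111 (2887)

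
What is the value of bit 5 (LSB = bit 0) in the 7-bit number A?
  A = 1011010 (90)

Bit 5 is the 6th from the right.
  1011010
   ^
That bit is 0.

Answer: 0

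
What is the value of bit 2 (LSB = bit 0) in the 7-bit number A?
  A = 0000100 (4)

Bit 2 is the 3rd from the right.
  0000100
      ^
That bit is 1.

Answer: 1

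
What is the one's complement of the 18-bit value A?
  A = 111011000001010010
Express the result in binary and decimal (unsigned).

Flip each bit (0->1, 1->0):
  111011000001010010
  000100111110101101

Answer: 000100111110101101 (20397)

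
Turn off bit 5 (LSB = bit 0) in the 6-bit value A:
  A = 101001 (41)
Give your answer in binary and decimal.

Mask = ~(1 << 5) = 011111
Bit 5 of A is 1, so AND-ing with the mask clears it to 0.
  101001
& 011111
--------
  001001

Answer: 001001 (9)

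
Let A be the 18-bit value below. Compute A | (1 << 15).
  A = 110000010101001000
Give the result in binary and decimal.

Mask = 1 << 15 = 001000000000000000
Bit 15 of A is 0, so OR-ing with the mask flips it to 1.
  110000010101001000
| 001000000000000000
--------------------
  111000010101001000

Answer: 111000010101001000 (230728)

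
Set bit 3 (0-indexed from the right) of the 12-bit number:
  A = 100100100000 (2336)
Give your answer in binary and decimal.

Mask = 1 << 3 = 000000001000
Bit 3 of A is 0, so OR-ing with the mask flips it to 1.
  100100100000
| 000000001000
--------------
  100100101000

Answer: 100100101000 (2344)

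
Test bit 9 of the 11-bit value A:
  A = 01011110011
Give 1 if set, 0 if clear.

Bit 9 is the 10th from the right.
  01011110011
   ^
That bit is 1.

Answer: 1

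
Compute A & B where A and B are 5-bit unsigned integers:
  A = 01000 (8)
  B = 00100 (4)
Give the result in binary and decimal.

Apply & to each column (1 only where both bits are 1):
  01000
& 00100
-------
  00000

Answer: 00000 (0)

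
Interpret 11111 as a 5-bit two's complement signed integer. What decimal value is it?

MSB is 1, so the value is negative. Find the magnitude:
1. Invert bits:  00000
2. Add 1:        00001  = 1
3. Apply sign:   -1

Answer: -1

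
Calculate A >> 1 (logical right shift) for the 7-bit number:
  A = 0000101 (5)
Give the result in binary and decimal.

Logical shift right by 1: drop the bottom 1 bit(s), prepend 1 zero(s) on the left.
  0000101  ->  keep [000010], discard [1], prepend 0
= 0000010

Answer: 0000010 (2)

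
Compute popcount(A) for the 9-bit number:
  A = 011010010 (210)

011010010
1-bits at positions (from bit 0 = LSB): 1, 4, 6, 7
Count = 4

Answer: 4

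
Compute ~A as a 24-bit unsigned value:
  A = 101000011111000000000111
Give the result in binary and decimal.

Flip each bit (0->1, 1->0):
  101000011111000000000111
  010111100000111111111000

Answer: 010111100000111111111000 (6164472)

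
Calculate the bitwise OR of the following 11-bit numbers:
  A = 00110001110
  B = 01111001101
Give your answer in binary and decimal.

Apply | to each column (1 where either bit is 1):
  00110001110
| 01111001101
-------------
  01111001111

Answer: 01111001111 (975)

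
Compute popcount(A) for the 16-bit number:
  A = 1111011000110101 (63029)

1111011000110101
1-bits at positions (from bit 0 = LSB): 0, 2, 4, 5, 9, 10, 12, 13, 14, 15
Count = 10

Answer: 10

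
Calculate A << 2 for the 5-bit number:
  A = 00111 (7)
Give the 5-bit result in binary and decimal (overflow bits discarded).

Shift left by 2: drop the top 2 bit(s), append 2 zero(s) on the right.
  00111  ->  discard [00], keep [111], append 00
= 11100

Answer: 11100 (28)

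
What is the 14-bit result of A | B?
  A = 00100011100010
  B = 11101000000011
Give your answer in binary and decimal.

Apply | to each column (1 where either bit is 1):
  00100011100010
| 11101000000011
----------------
  11101011100011

Answer: 11101011100011 (15075)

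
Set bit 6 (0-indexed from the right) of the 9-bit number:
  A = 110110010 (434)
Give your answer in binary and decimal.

Mask = 1 << 6 = 001000000
Bit 6 of A is 0, so OR-ing with the mask flips it to 1.
  110110010
| 001000000
-----------
  111110010

Answer: 111110010 (498)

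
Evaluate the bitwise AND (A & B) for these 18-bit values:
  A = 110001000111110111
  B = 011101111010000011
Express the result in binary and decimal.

Apply & to each column (1 only where both bits are 1):
  110001000111110111
& 011101111010000011
--------------------
  010001000010000011

Answer: 010001000010000011 (69763)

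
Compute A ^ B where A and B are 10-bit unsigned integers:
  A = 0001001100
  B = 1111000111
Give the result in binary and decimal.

Apply ^ to each column (1 where bits differ):
  0001001100
^ 1111000111
------------
  1110001011

Answer: 1110001011 (907)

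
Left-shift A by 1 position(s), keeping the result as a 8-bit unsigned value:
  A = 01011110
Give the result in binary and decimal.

Shift left by 1: drop the top 1 bit(s), append 1 zero(s) on the right.
  01011110  ->  discard [0], keep [1011110], append 0
= 10111100

Answer: 10111100 (188)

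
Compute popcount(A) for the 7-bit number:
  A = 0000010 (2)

0000010
1-bits at positions (from bit 0 = LSB): 1
Count = 1

Answer: 1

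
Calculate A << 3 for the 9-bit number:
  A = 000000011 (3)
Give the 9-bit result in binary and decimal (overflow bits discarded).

Shift left by 3: drop the top 3 bit(s), append 3 zero(s) on the right.
  000000011  ->  discard [000], keep [000011], append 000
= 000011000

Answer: 000011000 (24)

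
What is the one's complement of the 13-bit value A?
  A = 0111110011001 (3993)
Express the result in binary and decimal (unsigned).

Flip each bit (0->1, 1->0):
  0111110011001
  1000001100110

Answer: 1000001100110 (4198)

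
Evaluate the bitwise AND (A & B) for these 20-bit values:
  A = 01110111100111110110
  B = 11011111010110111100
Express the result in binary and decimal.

Apply & to each column (1 only where both bits are 1):
  01110111100111110110
& 11011111010110111100
----------------------
  01010111000110110100

Answer: 01010111000110110100 (356788)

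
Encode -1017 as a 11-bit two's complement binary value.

1. Binary of +1017:  01111111001
2. Invert bits:     10000000110
3. Add 1:           10000000111

Answer: 10000000111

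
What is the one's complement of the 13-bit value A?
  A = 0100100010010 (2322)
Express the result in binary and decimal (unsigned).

Flip each bit (0->1, 1->0):
  0100100010010
  1011011101101

Answer: 1011011101101 (5869)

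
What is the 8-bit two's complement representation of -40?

1. Binary of +40:  00101000
2. Invert bits:     11010111
3. Add 1:           11011000

Answer: 11011000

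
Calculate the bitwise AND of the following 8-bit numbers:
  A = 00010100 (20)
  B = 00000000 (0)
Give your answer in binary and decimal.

Apply & to each column (1 only where both bits are 1):
  00010100
& 00000000
----------
  00000000

Answer: 00000000 (0)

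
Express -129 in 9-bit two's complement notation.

1. Binary of +129:  010000001
2. Invert bits:     101111110
3. Add 1:           101111111

Answer: 101111111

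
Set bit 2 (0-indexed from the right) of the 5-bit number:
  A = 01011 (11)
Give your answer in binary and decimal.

Mask = 1 << 2 = 00100
Bit 2 of A is 0, so OR-ing with the mask flips it to 1.
  01011
| 00100
-------
  01111

Answer: 01111 (15)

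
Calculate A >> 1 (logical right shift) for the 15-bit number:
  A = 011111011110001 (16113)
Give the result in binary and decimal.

Logical shift right by 1: drop the bottom 1 bit(s), prepend 1 zero(s) on the left.
  011111011110001  ->  keep [01111101111000], discard [1], prepend 0
= 001111101111000

Answer: 001111101111000 (8056)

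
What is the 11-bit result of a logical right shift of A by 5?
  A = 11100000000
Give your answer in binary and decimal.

Logical shift right by 5: drop the bottom 5 bit(s), prepend 5 zero(s) on the left.
  11100000000  ->  keep [111000], discard [00000], prepend 00000
= 00000111000

Answer: 00000111000 (56)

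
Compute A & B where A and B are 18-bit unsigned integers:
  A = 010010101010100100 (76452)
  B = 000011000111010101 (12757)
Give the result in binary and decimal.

Apply & to each column (1 only where both bits are 1):
  010010101010100100
& 000011000111010101
--------------------
  000010000010000100

Answer: 000010000010000100 (8324)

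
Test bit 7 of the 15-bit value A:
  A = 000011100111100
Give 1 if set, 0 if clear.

Bit 7 is the 8th from the right.
  000011100111100
         ^
That bit is 0.

Answer: 0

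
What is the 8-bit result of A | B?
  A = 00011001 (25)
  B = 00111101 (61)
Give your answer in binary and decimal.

Apply | to each column (1 where either bit is 1):
  00011001
| 00111101
----------
  00111101

Answer: 00111101 (61)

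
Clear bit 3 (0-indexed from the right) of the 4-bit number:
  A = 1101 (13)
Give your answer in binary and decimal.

Mask = ~(1 << 3) = 0111
Bit 3 of A is 1, so AND-ing with the mask clears it to 0.
  1101
& 0111
------
  0101

Answer: 0101 (5)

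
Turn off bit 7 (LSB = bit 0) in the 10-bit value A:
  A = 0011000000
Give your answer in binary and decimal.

Mask = ~(1 << 7) = 1101111111
Bit 7 of A is 1, so AND-ing with the mask clears it to 0.
  0011000000
& 1101111111
------------
  0001000000

Answer: 0001000000 (64)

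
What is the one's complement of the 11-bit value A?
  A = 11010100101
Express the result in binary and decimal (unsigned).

Flip each bit (0->1, 1->0):
  11010100101
  00101011010

Answer: 00101011010 (346)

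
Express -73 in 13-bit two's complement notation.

1. Binary of +73:  0000001001001
2. Invert bits:     1111110110110
3. Add 1:           1111110110111

Answer: 1111110110111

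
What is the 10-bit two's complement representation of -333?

1. Binary of +333:  0101001101
2. Invert bits:     1010110010
3. Add 1:           1010110011

Answer: 1010110011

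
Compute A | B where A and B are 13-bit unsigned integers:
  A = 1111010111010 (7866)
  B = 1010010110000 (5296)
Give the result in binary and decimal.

Apply | to each column (1 where either bit is 1):
  1111010111010
| 1010010110000
---------------
  1111010111010

Answer: 1111010111010 (7866)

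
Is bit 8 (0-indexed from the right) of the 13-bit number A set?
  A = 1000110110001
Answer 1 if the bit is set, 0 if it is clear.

Bit 8 is the 9th from the right.
  1000110110001
      ^
That bit is 1.

Answer: 1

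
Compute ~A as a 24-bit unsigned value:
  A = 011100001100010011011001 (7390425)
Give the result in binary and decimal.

Flip each bit (0->1, 1->0):
  011100001100010011011001
  100011110011101100100110

Answer: 100011110011101100100110 (9386790)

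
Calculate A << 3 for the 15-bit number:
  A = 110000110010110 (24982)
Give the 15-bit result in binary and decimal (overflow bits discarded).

Shift left by 3: drop the top 3 bit(s), append 3 zero(s) on the right.
  110000110010110  ->  discard [110], keep [000110010110], append 000
= 000110010110000

Answer: 000110010110000 (3248)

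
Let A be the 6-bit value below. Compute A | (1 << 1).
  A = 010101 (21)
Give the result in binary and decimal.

Mask = 1 << 1 = 000010
Bit 1 of A is 0, so OR-ing with the mask flips it to 1.
  010101
| 000010
--------
  010111

Answer: 010111 (23)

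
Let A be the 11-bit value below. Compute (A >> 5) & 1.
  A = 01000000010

Bit 5 is the 6th from the right.
  01000000010
       ^
That bit is 0.

Answer: 0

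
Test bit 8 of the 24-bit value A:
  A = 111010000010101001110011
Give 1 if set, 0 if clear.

Bit 8 is the 9th from the right.
  111010000010101001110011
                 ^
That bit is 0.

Answer: 0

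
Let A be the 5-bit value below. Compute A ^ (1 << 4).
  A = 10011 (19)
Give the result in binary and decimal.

Mask = 1 << 4 = 10000
Bit 4 of A is 1; XOR with the mask flips it to 0.
  10011
^ 10000
-------
  00011

Answer: 00011 (3)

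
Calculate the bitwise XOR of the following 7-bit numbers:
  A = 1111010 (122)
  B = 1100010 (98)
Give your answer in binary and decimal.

Apply ^ to each column (1 where bits differ):
  1111010
^ 1100010
---------
  0011000

Answer: 0011000 (24)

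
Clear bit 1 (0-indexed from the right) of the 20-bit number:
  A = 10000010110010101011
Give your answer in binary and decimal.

Mask = ~(1 << 1) = 11111111111111111101
Bit 1 of A is 1, so AND-ing with the mask clears it to 0.
  10000010110010101011
& 11111111111111111101
----------------------
  10000010110010101001

Answer: 10000010110010101001 (535721)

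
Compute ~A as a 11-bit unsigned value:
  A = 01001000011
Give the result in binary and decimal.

Flip each bit (0->1, 1->0):
  01001000011
  10110111100

Answer: 10110111100 (1468)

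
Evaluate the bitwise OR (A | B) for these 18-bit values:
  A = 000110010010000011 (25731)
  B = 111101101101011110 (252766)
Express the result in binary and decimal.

Apply | to each column (1 where either bit is 1):
  000110010010000011
| 111101101101011110
--------------------
  111111111111011111

Answer: 111111111111011111 (262111)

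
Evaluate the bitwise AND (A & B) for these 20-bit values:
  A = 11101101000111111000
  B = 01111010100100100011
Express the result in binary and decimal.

Apply & to each column (1 only where both bits are 1):
  11101101000111111000
& 01111010100100100011
----------------------
  01101000000100100000

Answer: 01101000000100100000 (426272)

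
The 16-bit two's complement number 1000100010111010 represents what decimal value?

MSB is 1, so the value is negative. Find the magnitude:
1. Invert bits:  0111011101000101
2. Add 1:        0111011101000110  = 30534
3. Apply sign:   -30534

Answer: -30534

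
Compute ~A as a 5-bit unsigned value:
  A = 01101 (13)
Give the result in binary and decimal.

Flip each bit (0->1, 1->0):
  01101
  10010

Answer: 10010 (18)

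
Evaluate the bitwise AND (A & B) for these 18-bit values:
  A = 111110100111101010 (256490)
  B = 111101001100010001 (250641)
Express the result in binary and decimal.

Apply & to each column (1 only where both bits are 1):
  111110100111101010
& 111101001100010001
--------------------
  111100000100000000

Answer: 111100000100000000 (246016)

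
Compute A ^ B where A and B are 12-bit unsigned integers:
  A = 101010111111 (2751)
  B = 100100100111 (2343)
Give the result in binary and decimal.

Apply ^ to each column (1 where bits differ):
  101010111111
^ 100100100111
--------------
  001110011000

Answer: 001110011000 (920)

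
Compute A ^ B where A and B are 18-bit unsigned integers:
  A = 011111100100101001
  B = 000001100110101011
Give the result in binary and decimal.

Apply ^ to each column (1 where bits differ):
  011111100100101001
^ 000001100110101011
--------------------
  011110000010000010

Answer: 011110000010000010 (123010)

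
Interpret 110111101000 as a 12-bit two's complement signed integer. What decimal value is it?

MSB is 1, so the value is negative. Find the magnitude:
1. Invert bits:  001000010111
2. Add 1:        001000011000  = 536
3. Apply sign:   -536

Answer: -536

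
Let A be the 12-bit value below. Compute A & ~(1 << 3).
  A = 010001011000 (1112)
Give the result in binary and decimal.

Mask = ~(1 << 3) = 111111110111
Bit 3 of A is 1, so AND-ing with the mask clears it to 0.
  010001011000
& 111111110111
--------------
  010001010000

Answer: 010001010000 (1104)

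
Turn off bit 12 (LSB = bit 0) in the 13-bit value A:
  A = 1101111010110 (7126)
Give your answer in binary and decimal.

Mask = ~(1 << 12) = 0111111111111
Bit 12 of A is 1, so AND-ing with the mask clears it to 0.
  1101111010110
& 0111111111111
---------------
  0101111010110

Answer: 0101111010110 (3030)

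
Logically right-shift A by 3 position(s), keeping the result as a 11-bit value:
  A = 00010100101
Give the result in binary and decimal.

Logical shift right by 3: drop the bottom 3 bit(s), prepend 3 zero(s) on the left.
  00010100101  ->  keep [00010100], discard [101], prepend 000
= 00000010100

Answer: 00000010100 (20)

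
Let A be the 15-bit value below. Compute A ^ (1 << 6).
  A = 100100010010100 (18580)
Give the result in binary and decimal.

Mask = 1 << 6 = 000000001000000
Bit 6 of A is 0; XOR with the mask flips it to 1.
  100100010010100
^ 000000001000000
-----------------
  100100011010100

Answer: 100100011010100 (18644)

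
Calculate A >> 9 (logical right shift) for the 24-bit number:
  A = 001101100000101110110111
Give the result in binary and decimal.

Logical shift right by 9: drop the bottom 9 bit(s), prepend 9 zero(s) on the left.
  001101100000101110110111  ->  keep [001101100000101], discard [110110111], prepend 000000000
= 000000000001101100000101

Answer: 000000000001101100000101 (6917)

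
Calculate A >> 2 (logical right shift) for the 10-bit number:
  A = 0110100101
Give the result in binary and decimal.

Logical shift right by 2: drop the bottom 2 bit(s), prepend 2 zero(s) on the left.
  0110100101  ->  keep [01101001], discard [01], prepend 00
= 0001101001

Answer: 0001101001 (105)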